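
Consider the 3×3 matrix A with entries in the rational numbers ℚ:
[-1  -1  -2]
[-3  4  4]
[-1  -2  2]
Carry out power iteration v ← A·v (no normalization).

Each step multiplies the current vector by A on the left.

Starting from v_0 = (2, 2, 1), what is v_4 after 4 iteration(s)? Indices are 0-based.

v_0 = (2, 2, 1).
v_1 = A·v_0 = (-6, 6, -4).
v_2 = A·v_1 = (8, 26, -14).
v_3 = A·v_2 = (-6, 24, -88).
v_4 = A·v_3 = (158, -238, -218).

v_4 = (158, -238, -218)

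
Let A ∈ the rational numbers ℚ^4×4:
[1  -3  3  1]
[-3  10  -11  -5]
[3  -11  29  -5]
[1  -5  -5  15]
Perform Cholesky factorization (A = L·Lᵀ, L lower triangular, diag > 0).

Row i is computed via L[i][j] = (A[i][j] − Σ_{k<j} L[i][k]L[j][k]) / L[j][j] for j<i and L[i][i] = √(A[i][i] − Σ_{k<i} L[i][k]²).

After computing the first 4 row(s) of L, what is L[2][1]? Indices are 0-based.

Step 1: L[0][0] = √(1) = 1.
  L[1][0] = (-3) / L[0][0] = -3.
Step 2: L[1][1] = √(1) = 1.
  L[2][0] = (3) / L[0][0] = 3.
  L[2][1] = (-2) / L[1][1] = -2.
Step 3: L[2][2] = √(16) = 4.
  L[3][0] = (1) / L[0][0] = 1.
  L[3][1] = (-2) / L[1][1] = -2.
  L[3][2] = (-12) / L[2][2] = -3.
Step 4: L[3][3] = √(1) = 1.

L[2][1] = -2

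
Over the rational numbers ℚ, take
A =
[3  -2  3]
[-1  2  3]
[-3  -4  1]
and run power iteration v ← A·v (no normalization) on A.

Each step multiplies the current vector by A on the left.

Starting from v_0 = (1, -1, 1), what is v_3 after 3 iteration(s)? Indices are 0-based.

v_3 = (28, -100, -104)

v_0 = (1, -1, 1).
v_1 = A·v_0 = (8, 0, 2).
v_2 = A·v_1 = (30, -2, -22).
v_3 = A·v_2 = (28, -100, -104).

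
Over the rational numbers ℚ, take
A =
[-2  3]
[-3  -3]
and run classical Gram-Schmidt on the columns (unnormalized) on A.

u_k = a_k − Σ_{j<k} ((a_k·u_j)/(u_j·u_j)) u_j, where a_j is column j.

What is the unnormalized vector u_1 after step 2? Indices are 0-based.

u_1 = (45/13, -30/13)

Step 1: u_0 = a_0 = (-2, -3).
Step 2: u_1 = a_1 − (3/13)·u_0 = (45/13, -30/13).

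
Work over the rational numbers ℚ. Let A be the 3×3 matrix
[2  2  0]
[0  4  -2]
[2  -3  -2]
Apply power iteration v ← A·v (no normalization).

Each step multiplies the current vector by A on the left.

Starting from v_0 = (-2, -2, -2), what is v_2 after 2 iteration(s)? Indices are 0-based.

v_0 = (-2, -2, -2).
v_1 = A·v_0 = (-8, -4, 6).
v_2 = A·v_1 = (-24, -28, -16).

v_2 = (-24, -28, -16)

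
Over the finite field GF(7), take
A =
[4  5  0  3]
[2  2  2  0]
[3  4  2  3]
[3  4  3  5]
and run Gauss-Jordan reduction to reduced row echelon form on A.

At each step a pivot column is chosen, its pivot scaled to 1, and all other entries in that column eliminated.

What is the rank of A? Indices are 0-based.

rank = 4

pivot(0,0)=4: scale R0 → (1, 3, 0, 6)
  clear (1,0): R1 −= (2)R0 → (0, 3, 2, 2)
  clear (2,0): R2 −= (3)R0 → (0, 2, 2, 6)
  clear (3,0): R3 −= (3)R0 → (0, 2, 3, 1)
pivot(1,1)=3: scale R1 → (0, 1, 3, 3)
  clear (0,1): R0 −= (3)R1 → (1, 0, 5, 4)
  clear (2,1): R2 −= (2)R1 → (0, 0, 3, 0)
  clear (3,1): R3 −= (2)R1 → (0, 0, 4, 2)
pivot(2,2)=3: scale R2 → (0, 0, 1, 0)
  clear (0,2): R0 −= (5)R2 → (1, 0, 0, 4)
  clear (1,2): R1 −= (3)R2 → (0, 1, 0, 3)
  clear (3,2): R3 −= (4)R2 → (0, 0, 0, 2)
pivot(3,3)=2: scale R3 → (0, 0, 0, 1)
  clear (0,3): R0 −= (4)R3 → (1, 0, 0, 0)
  clear (1,3): R1 −= (3)R3 → (0, 1, 0, 0)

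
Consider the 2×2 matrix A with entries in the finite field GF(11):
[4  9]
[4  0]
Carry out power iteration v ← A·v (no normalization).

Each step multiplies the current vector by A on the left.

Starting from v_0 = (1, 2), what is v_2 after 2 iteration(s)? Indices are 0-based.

v_2 = (3, 0)

v_0 = (1, 2).
v_1 = A·v_0 = (0, 4).
v_2 = A·v_1 = (3, 0).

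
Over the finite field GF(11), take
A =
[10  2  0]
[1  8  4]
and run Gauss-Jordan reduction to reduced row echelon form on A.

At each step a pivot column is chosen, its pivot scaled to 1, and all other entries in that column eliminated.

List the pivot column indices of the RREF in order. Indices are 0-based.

pivot(0,0)=10: scale R0 → (1, 9, 0)
  clear (1,0): R1 −= (1)R0 → (0, 10, 4)
pivot(1,1)=10: scale R1 → (0, 1, 7)
  clear (0,1): R0 −= (9)R1 → (1, 0, 3)

pivot columns: 0, 1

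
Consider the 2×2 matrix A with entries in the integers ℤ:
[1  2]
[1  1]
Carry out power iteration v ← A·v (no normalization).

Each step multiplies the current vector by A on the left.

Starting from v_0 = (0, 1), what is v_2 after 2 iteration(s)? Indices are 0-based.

v_2 = (4, 3)

v_0 = (0, 1).
v_1 = A·v_0 = (2, 1).
v_2 = A·v_1 = (4, 3).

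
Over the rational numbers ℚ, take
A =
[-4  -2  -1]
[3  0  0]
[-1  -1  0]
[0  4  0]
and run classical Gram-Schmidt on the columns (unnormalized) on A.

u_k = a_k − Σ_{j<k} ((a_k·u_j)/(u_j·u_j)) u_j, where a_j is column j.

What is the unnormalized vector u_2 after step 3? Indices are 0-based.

Step 1: u_0 = a_0 = (-4, 3, -1, 0).
Step 2: u_1 = a_1 − (9/26)·u_0 = (-8/13, -27/26, -17/26, 4).
Step 3: u_2 = a_2 − (2/13)·u_0 − (16/465)·u_1 = (-169/465, -66/155, 82/465, -64/465).

u_2 = (-169/465, -66/155, 82/465, -64/465)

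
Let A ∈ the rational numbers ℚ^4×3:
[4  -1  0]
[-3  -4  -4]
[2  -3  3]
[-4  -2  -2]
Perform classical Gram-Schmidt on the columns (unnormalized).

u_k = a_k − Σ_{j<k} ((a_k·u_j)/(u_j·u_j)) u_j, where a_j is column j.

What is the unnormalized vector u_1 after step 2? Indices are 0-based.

u_1 = (-17/9, -10/3, -31/9, -10/9)

Step 1: u_0 = a_0 = (4, -3, 2, -4).
Step 2: u_1 = a_1 − (2/9)·u_0 = (-17/9, -10/3, -31/9, -10/9).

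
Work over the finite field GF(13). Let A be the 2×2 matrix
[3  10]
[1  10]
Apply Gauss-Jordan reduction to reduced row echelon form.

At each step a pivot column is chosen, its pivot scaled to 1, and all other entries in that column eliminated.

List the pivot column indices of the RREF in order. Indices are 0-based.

pivot columns: 0, 1

pivot(0,0)=3: scale R0 → (1, 12)
  clear (1,0): R1 −= (1)R0 → (0, 11)
pivot(1,1)=11: scale R1 → (0, 1)
  clear (0,1): R0 −= (12)R1 → (1, 0)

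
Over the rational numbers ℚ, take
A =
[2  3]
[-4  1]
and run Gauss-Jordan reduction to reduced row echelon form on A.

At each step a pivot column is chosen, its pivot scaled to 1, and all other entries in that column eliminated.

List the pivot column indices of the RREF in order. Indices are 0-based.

step 1: normalize row 0 (÷2) = (1, 3/2)
  row 1: subtract -4×row0 = (0, 7)
step 2: normalize row 1 (÷7) = (0, 1)
  row 0: subtract 3/2×row1 = (1, 0)

pivot columns: 0, 1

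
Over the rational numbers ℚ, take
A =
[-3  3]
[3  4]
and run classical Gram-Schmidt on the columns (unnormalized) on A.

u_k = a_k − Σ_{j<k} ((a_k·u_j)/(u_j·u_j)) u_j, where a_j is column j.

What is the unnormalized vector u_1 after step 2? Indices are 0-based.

u_1 = (7/2, 7/2)

Step 1: u_0 = a_0 = (-3, 3).
Step 2: u_1 = a_1 − (1/6)·u_0 = (7/2, 7/2).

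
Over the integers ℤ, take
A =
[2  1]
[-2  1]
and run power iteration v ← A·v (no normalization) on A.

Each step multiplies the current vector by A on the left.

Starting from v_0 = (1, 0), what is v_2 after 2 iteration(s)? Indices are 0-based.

v_2 = (2, -6)

v_0 = (1, 0).
v_1 = A·v_0 = (2, -2).
v_2 = A·v_1 = (2, -6).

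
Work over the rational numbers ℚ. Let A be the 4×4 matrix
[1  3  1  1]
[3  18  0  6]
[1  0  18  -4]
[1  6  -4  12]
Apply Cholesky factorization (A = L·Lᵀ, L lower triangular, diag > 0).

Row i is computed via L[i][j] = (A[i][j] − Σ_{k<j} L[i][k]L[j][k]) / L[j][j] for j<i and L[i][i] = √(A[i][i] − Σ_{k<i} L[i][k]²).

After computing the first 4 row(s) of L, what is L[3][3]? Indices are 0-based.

Step 1: L[0][0] = √(1) = 1.
  L[1][0] = (3) / L[0][0] = 3.
Step 2: L[1][1] = √(9) = 3.
  L[2][0] = (1) / L[0][0] = 1.
  L[2][1] = (-3) / L[1][1] = -1.
Step 3: L[2][2] = √(16) = 4.
  L[3][0] = (1) / L[0][0] = 1.
  L[3][1] = (3) / L[1][1] = 1.
  L[3][2] = (-4) / L[2][2] = -1.
Step 4: L[3][3] = √(9) = 3.

L[3][3] = 3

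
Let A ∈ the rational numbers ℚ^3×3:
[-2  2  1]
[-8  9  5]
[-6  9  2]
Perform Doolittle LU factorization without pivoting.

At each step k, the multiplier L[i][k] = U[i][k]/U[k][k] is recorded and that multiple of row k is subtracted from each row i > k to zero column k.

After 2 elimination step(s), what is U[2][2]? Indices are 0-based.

Step 1: pivot at (0,0) is -2.
  row1 ← row1 − (4)·row0  ⇒  L[1][0]=4, U row1=(0, 1, 1)
  row2 ← row2 − (3)·row0  ⇒  L[2][0]=3, U row2=(0, 3, -1)
Step 2: pivot at (1,1) is 1.
  row2 ← row2 − (3)·row1  ⇒  L[2][1]=3, U row2=(0, 0, -4)

U[2][2] = -4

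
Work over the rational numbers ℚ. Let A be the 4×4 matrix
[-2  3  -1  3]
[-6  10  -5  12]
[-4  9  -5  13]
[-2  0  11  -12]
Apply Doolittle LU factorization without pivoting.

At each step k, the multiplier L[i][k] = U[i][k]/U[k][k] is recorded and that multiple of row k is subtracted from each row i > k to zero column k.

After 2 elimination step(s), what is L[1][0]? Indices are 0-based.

k=0: U[0][0]=-2
  eliminate (1,0): mult=3, new row 1: (0, 1, -2, 3); set L[1][0]=3
  eliminate (2,0): mult=2, new row 2: (0, 3, -3, 7); set L[2][0]=2
  eliminate (3,0): mult=1, new row 3: (0, -3, 12, -15); set L[3][0]=1
k=1: U[1][1]=1
  eliminate (2,1): mult=3, new row 2: (0, 0, 3, -2); set L[2][1]=3
  eliminate (3,1): mult=-3, new row 3: (0, 0, 6, -6); set L[3][1]=-3

L[1][0] = 3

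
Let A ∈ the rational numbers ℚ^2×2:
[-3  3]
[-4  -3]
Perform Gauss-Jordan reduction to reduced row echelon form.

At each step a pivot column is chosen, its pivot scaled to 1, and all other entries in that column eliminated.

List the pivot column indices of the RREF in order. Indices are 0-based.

pivot columns: 0, 1

step 1: normalize row 0 (÷-3) = (1, -1)
  row 1: subtract -4×row0 = (0, -7)
step 2: normalize row 1 (÷-7) = (0, 1)
  row 0: subtract -1×row1 = (1, 0)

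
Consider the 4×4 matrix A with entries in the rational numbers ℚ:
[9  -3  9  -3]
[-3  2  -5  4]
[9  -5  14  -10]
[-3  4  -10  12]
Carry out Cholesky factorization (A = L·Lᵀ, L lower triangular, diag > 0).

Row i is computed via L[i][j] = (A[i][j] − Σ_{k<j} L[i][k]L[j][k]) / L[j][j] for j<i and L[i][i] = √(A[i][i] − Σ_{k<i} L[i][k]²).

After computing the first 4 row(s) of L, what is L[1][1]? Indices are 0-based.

L[1][1] = 1

Step 1: L[0][0] = √(9) = 3.
  L[1][0] = (-3) / L[0][0] = -1.
Step 2: L[1][1] = √(1) = 1.
  L[2][0] = (9) / L[0][0] = 3.
  L[2][1] = (-2) / L[1][1] = -2.
Step 3: L[2][2] = √(1) = 1.
  L[3][0] = (-3) / L[0][0] = -1.
  L[3][1] = (3) / L[1][1] = 3.
  L[3][2] = (-1) / L[2][2] = -1.
Step 4: L[3][3] = √(1) = 1.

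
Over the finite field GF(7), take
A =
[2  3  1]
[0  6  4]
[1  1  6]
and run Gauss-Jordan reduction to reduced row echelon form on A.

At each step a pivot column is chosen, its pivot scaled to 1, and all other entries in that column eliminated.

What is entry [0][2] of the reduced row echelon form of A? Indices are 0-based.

step 1: normalize row 0 (÷2) = (1, 5, 4)
  row 2: subtract 1×row0 = (0, 3, 2)
step 2: normalize row 1 (÷6) = (0, 1, 3)
  row 0: subtract 5×row1 = (1, 0, 3)
  row 2: subtract 3×row1 = (0, 0, 0)
skip col 2 (zero from row 2)

M[0][2] = 3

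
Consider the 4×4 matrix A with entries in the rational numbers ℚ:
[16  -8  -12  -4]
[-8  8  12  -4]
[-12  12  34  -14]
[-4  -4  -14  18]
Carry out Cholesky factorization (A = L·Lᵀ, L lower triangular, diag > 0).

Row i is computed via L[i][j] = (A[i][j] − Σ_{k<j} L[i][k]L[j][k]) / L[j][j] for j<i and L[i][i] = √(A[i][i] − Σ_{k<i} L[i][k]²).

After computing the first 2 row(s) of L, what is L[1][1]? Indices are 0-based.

L[1][1] = 2

Step 1: L[0][0] = √(16) = 4.
  L[1][0] = (-8) / L[0][0] = -2.
Step 2: L[1][1] = √(4) = 2.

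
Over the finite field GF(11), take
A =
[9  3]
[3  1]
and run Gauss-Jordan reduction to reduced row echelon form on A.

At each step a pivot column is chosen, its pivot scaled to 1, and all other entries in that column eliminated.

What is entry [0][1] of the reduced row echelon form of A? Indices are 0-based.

step 1: normalize row 0 (÷9) = (1, 4)
  row 1: subtract 3×row0 = (0, 0)
skip col 1 (zero from row 1)

M[0][1] = 4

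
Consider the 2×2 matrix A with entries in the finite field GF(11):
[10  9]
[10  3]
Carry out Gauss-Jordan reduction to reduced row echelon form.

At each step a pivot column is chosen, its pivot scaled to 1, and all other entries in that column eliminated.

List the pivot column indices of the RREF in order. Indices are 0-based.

pivot columns: 0, 1

step 1: normalize row 0 (÷10) = (1, 2)
  row 1: subtract 10×row0 = (0, 5)
step 2: normalize row 1 (÷5) = (0, 1)
  row 0: subtract 2×row1 = (1, 0)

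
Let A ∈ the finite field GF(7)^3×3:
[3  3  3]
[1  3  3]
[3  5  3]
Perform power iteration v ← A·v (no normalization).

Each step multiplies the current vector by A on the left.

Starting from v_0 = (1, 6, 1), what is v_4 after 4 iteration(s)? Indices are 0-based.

v_0 = (1, 6, 1).
v_1 = A·v_0 = (3, 1, 1).
v_2 = A·v_1 = (1, 2, 3).
v_3 = A·v_2 = (4, 2, 1).
v_4 = A·v_3 = (0, 6, 4).

v_4 = (0, 6, 4)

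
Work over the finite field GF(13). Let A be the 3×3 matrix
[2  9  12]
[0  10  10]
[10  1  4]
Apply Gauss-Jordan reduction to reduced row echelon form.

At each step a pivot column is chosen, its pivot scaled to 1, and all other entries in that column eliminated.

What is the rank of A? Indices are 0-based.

[1] R0 /= 2  ⇒  (1, 11, 6)
     R2 -= 10·R0  ⇒  (0, 8, 9)
[2] R1 /= 10  ⇒  (0, 1, 1)
     R0 -= 11·R1  ⇒  (1, 0, 8)
     R2 -= 8·R1  ⇒  (0, 0, 1)
[3] R2 /= 1  ⇒  (0, 0, 1)
     R0 -= 8·R2  ⇒  (1, 0, 0)
     R1 -= 1·R2  ⇒  (0, 1, 0)

rank = 3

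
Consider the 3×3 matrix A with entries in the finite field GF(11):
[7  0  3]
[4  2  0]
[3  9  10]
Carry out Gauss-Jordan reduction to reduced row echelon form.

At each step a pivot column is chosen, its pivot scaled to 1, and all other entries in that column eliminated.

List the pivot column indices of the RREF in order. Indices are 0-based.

pivot columns: 0, 1, 2

step 1: normalize row 0 (÷7) = (1, 0, 2)
  row 1: subtract 4×row0 = (0, 2, 3)
  row 2: subtract 3×row0 = (0, 9, 4)
step 2: normalize row 1 (÷2) = (0, 1, 7)
  row 2: subtract 9×row1 = (0, 0, 7)
step 3: normalize row 2 (÷7) = (0, 0, 1)
  row 0: subtract 2×row2 = (1, 0, 0)
  row 1: subtract 7×row2 = (0, 1, 0)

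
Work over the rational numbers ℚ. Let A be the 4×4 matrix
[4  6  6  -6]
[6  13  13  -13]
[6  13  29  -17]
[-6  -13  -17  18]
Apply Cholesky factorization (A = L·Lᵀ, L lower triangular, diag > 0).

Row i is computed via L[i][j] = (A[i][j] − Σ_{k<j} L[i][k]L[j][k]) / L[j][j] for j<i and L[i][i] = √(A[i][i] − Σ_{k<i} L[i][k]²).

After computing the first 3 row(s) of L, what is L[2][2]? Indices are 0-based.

Step 1: L[0][0] = √(4) = 2.
  L[1][0] = (6) / L[0][0] = 3.
Step 2: L[1][1] = √(4) = 2.
  L[2][0] = (6) / L[0][0] = 3.
  L[2][1] = (4) / L[1][1] = 2.
Step 3: L[2][2] = √(16) = 4.

L[2][2] = 4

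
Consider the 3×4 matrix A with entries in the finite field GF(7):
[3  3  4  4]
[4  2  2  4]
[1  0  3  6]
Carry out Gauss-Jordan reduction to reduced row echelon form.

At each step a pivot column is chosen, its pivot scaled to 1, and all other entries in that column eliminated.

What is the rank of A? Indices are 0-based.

pivot(0,0)=3: scale R0 → (1, 1, 6, 6)
  clear (1,0): R1 −= (4)R0 → (0, 5, 6, 1)
  clear (2,0): R2 −= (1)R0 → (0, 6, 4, 0)
pivot(1,1)=5: scale R1 → (0, 1, 4, 3)
  clear (0,1): R0 −= (1)R1 → (1, 0, 2, 3)
  clear (2,1): R2 −= (6)R1 → (0, 0, 1, 3)
pivot(2,2)=1: scale R2 → (0, 0, 1, 3)
  clear (0,2): R0 −= (2)R2 → (1, 0, 0, 4)
  clear (1,2): R1 −= (4)R2 → (0, 1, 0, 5)

rank = 3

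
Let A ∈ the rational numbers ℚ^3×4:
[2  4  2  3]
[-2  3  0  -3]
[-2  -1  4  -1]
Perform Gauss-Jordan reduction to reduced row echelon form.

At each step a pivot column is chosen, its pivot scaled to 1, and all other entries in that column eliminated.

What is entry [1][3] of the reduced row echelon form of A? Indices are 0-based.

step 1: normalize row 0 (÷2) = (1, 2, 1, 3/2)
  row 1: subtract -2×row0 = (0, 7, 2, 0)
  row 2: subtract -2×row0 = (0, 3, 6, 2)
step 2: normalize row 1 (÷7) = (0, 1, 2/7, 0)
  row 0: subtract 2×row1 = (1, 0, 3/7, 3/2)
  row 2: subtract 3×row1 = (0, 0, 36/7, 2)
step 3: normalize row 2 (÷36/7) = (0, 0, 1, 7/18)
  row 0: subtract 3/7×row2 = (1, 0, 0, 4/3)
  row 1: subtract 2/7×row2 = (0, 1, 0, -1/9)

M[1][3] = -1/9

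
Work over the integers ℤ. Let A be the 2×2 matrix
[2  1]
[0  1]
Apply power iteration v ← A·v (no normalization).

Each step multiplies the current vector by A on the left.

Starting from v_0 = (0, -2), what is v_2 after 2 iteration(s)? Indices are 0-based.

v_0 = (0, -2).
v_1 = A·v_0 = (-2, -2).
v_2 = A·v_1 = (-6, -2).

v_2 = (-6, -2)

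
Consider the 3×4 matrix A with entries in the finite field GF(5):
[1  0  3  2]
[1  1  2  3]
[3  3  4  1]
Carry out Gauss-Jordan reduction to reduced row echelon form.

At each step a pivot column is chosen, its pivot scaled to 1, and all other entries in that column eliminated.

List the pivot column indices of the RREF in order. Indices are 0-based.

pivot(0,0)=1: scale R0 → (1, 0, 3, 2)
  clear (1,0): R1 −= (1)R0 → (0, 1, 4, 1)
  clear (2,0): R2 −= (3)R0 → (0, 3, 0, 0)
pivot(1,1)=1: scale R1 → (0, 1, 4, 1)
  clear (2,1): R2 −= (3)R1 → (0, 0, 3, 2)
pivot(2,2)=3: scale R2 → (0, 0, 1, 4)
  clear (0,2): R0 −= (3)R2 → (1, 0, 0, 0)
  clear (1,2): R1 −= (4)R2 → (0, 1, 0, 0)

pivot columns: 0, 1, 2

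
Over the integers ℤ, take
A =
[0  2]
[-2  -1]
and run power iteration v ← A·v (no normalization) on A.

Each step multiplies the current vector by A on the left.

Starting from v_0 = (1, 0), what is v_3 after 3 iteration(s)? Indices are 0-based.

v_3 = (4, 6)

v_0 = (1, 0).
v_1 = A·v_0 = (0, -2).
v_2 = A·v_1 = (-4, 2).
v_3 = A·v_2 = (4, 6).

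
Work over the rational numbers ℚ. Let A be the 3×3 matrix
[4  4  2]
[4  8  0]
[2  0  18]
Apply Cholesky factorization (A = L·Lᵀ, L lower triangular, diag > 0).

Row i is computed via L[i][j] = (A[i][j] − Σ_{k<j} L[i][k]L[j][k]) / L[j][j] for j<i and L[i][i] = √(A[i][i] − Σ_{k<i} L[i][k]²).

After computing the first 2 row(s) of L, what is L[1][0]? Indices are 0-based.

Step 1: L[0][0] = √(4) = 2.
  L[1][0] = (4) / L[0][0] = 2.
Step 2: L[1][1] = √(4) = 2.

L[1][0] = 2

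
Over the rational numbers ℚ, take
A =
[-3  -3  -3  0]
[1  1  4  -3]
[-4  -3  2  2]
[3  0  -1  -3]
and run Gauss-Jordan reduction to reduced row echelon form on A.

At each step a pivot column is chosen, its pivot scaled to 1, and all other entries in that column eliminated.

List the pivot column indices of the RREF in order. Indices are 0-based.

pivot columns: 0, 1, 2, 3

[1] R0 /= -3  ⇒  (1, 1, 1, 0)
     R1 -= 1·R0  ⇒  (0, 0, 3, -3)
     R2 -= -4·R0  ⇒  (0, 1, 6, 2)
     R3 -= 3·R0  ⇒  (0, -3, -4, -3)
[2] R1 <-> R2
[2] R1 /= 1  ⇒  (0, 1, 6, 2)
     R0 -= 1·R1  ⇒  (1, 0, -5, -2)
     R3 -= -3·R1  ⇒  (0, 0, 14, 3)
[3] R2 /= 3  ⇒  (0, 0, 1, -1)
     R0 -= -5·R2  ⇒  (1, 0, 0, -7)
     R1 -= 6·R2  ⇒  (0, 1, 0, 8)
     R3 -= 14·R2  ⇒  (0, 0, 0, 17)
[4] R3 /= 17  ⇒  (0, 0, 0, 1)
     R0 -= -7·R3  ⇒  (1, 0, 0, 0)
     R1 -= 8·R3  ⇒  (0, 1, 0, 0)
     R2 -= -1·R3  ⇒  (0, 0, 1, 0)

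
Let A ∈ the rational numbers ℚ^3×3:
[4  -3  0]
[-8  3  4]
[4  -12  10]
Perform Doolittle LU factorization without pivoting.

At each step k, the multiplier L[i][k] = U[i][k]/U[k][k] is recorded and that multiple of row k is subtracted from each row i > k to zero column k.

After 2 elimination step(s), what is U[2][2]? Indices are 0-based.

Step 1: pivot at (0,0) is 4.
  row1 ← row1 − (-2)·row0  ⇒  L[1][0]=-2, U row1=(0, -3, 4)
  row2 ← row2 − (1)·row0  ⇒  L[2][0]=1, U row2=(0, -9, 10)
Step 2: pivot at (1,1) is -3.
  row2 ← row2 − (3)·row1  ⇒  L[2][1]=3, U row2=(0, 0, -2)

U[2][2] = -2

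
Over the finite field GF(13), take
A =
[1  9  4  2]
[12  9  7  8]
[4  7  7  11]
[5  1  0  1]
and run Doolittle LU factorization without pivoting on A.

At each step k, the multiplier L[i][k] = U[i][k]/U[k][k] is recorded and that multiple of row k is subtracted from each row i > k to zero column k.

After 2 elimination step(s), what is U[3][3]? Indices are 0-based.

U[3][3] = 1

k=0: U[0][0]=1
  eliminate (1,0): mult=12, new row 1: (0, 5, 11, 10); set L[1][0]=12
  eliminate (2,0): mult=4, new row 2: (0, 10, 4, 3); set L[2][0]=4
  eliminate (3,0): mult=5, new row 3: (0, 8, 6, 4); set L[3][0]=5
k=1: U[1][1]=5
  eliminate (2,1): mult=2, new row 2: (0, 0, 8, 9); set L[2][1]=2
  eliminate (3,1): mult=12, new row 3: (0, 0, 4, 1); set L[3][1]=12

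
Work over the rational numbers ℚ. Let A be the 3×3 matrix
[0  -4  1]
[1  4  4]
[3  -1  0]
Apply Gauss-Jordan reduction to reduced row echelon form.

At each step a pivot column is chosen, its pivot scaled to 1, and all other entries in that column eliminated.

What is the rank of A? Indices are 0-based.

rank = 3

[1] R0 <-> R1
[1] R0 /= 1  ⇒  (1, 4, 4)
     R2 -= 3·R0  ⇒  (0, -13, -12)
[2] R1 /= -4  ⇒  (0, 1, -1/4)
     R0 -= 4·R1  ⇒  (1, 0, 5)
     R2 -= -13·R1  ⇒  (0, 0, -61/4)
[3] R2 /= -61/4  ⇒  (0, 0, 1)
     R0 -= 5·R2  ⇒  (1, 0, 0)
     R1 -= -1/4·R2  ⇒  (0, 1, 0)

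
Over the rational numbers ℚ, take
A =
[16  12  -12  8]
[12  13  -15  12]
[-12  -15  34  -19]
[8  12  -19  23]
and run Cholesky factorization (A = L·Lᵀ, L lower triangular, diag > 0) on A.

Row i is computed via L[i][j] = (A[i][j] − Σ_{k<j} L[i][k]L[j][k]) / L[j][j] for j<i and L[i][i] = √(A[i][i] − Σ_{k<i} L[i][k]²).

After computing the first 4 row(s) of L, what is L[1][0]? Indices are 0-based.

L[1][0] = 3

Step 1: L[0][0] = √(16) = 4.
  L[1][0] = (12) / L[0][0] = 3.
Step 2: L[1][1] = √(4) = 2.
  L[2][0] = (-12) / L[0][0] = -3.
  L[2][1] = (-6) / L[1][1] = -3.
Step 3: L[2][2] = √(16) = 4.
  L[3][0] = (8) / L[0][0] = 2.
  L[3][1] = (6) / L[1][1] = 3.
  L[3][2] = (-4) / L[2][2] = -1.
Step 4: L[3][3] = √(9) = 3.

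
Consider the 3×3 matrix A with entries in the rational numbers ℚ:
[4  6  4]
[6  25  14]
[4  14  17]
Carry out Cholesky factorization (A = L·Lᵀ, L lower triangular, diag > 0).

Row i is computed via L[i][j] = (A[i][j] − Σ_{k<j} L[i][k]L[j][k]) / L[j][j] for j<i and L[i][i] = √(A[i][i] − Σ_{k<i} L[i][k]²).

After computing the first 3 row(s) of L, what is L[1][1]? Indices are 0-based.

Step 1: L[0][0] = √(4) = 2.
  L[1][0] = (6) / L[0][0] = 3.
Step 2: L[1][1] = √(16) = 4.
  L[2][0] = (4) / L[0][0] = 2.
  L[2][1] = (8) / L[1][1] = 2.
Step 3: L[2][2] = √(9) = 3.

L[1][1] = 4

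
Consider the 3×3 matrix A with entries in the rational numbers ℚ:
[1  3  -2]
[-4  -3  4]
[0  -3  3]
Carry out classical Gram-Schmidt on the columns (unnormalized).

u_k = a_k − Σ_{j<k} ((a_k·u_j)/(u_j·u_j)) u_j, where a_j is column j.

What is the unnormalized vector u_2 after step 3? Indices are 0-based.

Step 1: u_0 = a_0 = (1, -4, 0).
Step 2: u_1 = a_1 − (15/17)·u_0 = (36/17, 9/17, -3).
Step 3: u_2 = a_2 − (-18/17)·u_0 − (-21/26)·u_1 = (10/13, 5/26, 15/26).

u_2 = (10/13, 5/26, 15/26)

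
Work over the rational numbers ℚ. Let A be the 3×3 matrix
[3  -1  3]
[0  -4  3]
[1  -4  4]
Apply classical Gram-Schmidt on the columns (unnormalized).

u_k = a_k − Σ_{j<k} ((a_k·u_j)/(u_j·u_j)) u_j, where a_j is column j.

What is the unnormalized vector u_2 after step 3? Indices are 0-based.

u_2 = (-12/281, -33/281, 36/281)

Step 1: u_0 = a_0 = (3, 0, 1).
Step 2: u_1 = a_1 − (-7/10)·u_0 = (11/10, -4, -33/10).
Step 3: u_2 = a_2 − (13/10)·u_0 − (-219/281)·u_1 = (-12/281, -33/281, 36/281).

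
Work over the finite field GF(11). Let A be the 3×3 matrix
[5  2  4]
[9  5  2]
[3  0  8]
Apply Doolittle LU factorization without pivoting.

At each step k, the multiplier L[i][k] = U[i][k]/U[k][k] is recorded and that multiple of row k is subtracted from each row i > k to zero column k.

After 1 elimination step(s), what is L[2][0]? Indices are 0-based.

L[2][0] = 5

[col 0] pivot 5
  R1 -= 4*R0 → (0, 8, 8)  (L[1][0] := 4)
  R2 -= 5*R0 → (0, 1, 10)  (L[2][0] := 5)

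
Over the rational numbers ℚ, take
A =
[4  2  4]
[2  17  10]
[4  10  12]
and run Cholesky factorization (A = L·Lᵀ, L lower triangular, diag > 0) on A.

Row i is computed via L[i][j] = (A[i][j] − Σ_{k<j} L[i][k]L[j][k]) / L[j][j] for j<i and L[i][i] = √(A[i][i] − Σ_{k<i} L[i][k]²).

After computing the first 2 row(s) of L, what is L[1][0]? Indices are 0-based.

L[1][0] = 1

Step 1: L[0][0] = √(4) = 2.
  L[1][0] = (2) / L[0][0] = 1.
Step 2: L[1][1] = √(16) = 4.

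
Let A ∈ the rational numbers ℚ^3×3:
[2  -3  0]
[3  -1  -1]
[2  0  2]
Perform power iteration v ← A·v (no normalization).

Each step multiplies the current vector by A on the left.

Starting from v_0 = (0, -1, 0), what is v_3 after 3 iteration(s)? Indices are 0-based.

v_3 = (-18, -5, 18)

v_0 = (0, -1, 0).
v_1 = A·v_0 = (3, 1, 0).
v_2 = A·v_1 = (3, 8, 6).
v_3 = A·v_2 = (-18, -5, 18).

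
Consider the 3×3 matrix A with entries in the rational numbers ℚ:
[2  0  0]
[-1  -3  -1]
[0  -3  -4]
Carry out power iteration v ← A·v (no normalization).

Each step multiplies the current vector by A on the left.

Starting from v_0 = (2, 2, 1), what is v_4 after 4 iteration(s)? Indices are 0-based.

v_0 = (2, 2, 1).
v_1 = A·v_0 = (4, -9, -10).
v_2 = A·v_1 = (8, 33, 67).
v_3 = A·v_2 = (16, -174, -367).
v_4 = A·v_3 = (32, 873, 1990).

v_4 = (32, 873, 1990)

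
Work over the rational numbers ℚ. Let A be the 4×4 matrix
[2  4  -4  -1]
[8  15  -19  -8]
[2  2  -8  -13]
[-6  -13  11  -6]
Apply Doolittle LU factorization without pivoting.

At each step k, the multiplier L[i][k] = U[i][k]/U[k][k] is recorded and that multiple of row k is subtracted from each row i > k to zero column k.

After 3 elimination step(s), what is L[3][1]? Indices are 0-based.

[col 0] pivot 2
  R1 -= 4*R0 → (0, -1, -3, -4)  (L[1][0] := 4)
  R2 -= 1*R0 → (0, -2, -4, -12)  (L[2][0] := 1)
  R3 -= -3*R0 → (0, -1, -1, -9)  (L[3][0] := -3)
[col 1] pivot -1
  R2 -= 2*R1 → (0, 0, 2, -4)  (L[2][1] := 2)
  R3 -= 1*R1 → (0, 0, 2, -5)  (L[3][1] := 1)
[col 2] pivot 2
  R3 -= 1*R2 → (0, 0, 0, -1)  (L[3][2] := 1)

L[3][1] = 1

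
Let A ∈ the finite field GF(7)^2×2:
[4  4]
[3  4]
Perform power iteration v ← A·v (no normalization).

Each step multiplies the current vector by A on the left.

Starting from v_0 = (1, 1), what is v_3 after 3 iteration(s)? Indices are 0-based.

v_3 = (0, 3)

v_0 = (1, 1).
v_1 = A·v_0 = (1, 0).
v_2 = A·v_1 = (4, 3).
v_3 = A·v_2 = (0, 3).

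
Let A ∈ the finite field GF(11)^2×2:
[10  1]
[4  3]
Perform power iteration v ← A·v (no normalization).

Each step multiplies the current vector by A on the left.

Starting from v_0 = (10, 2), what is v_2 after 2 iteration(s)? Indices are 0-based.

v_2 = (10, 7)

v_0 = (10, 2).
v_1 = A·v_0 = (3, 2).
v_2 = A·v_1 = (10, 7).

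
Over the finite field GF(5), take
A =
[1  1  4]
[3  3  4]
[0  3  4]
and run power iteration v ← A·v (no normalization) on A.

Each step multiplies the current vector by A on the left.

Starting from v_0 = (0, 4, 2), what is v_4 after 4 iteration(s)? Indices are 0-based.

v_0 = (0, 4, 2).
v_1 = A·v_0 = (2, 0, 0).
v_2 = A·v_1 = (2, 1, 0).
v_3 = A·v_2 = (3, 4, 3).
v_4 = A·v_3 = (4, 3, 4).

v_4 = (4, 3, 4)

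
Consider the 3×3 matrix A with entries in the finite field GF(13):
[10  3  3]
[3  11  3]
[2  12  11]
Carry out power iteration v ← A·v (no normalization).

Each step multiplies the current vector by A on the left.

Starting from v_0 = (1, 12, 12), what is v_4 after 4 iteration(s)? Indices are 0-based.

v_4 = (8, 5, 7)

v_0 = (1, 12, 12).
v_1 = A·v_0 = (4, 2, 5).
v_2 = A·v_1 = (9, 10, 9).
v_3 = A·v_2 = (4, 8, 3).
v_4 = A·v_3 = (8, 5, 7).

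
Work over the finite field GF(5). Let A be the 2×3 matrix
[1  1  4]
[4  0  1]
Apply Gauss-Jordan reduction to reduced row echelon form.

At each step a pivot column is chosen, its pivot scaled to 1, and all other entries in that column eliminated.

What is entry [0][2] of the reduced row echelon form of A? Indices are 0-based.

step 1: normalize row 0 (÷1) = (1, 1, 4)
  row 1: subtract 4×row0 = (0, 1, 0)
step 2: normalize row 1 (÷1) = (0, 1, 0)
  row 0: subtract 1×row1 = (1, 0, 4)

M[0][2] = 4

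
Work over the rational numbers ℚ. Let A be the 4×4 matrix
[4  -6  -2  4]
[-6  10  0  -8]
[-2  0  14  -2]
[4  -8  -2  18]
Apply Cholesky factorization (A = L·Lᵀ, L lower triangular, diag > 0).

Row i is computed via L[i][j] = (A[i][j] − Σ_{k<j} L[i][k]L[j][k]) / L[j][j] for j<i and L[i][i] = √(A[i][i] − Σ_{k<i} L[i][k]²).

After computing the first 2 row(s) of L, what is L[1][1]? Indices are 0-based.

Step 1: L[0][0] = √(4) = 2.
  L[1][0] = (-6) / L[0][0] = -3.
Step 2: L[1][1] = √(1) = 1.

L[1][1] = 1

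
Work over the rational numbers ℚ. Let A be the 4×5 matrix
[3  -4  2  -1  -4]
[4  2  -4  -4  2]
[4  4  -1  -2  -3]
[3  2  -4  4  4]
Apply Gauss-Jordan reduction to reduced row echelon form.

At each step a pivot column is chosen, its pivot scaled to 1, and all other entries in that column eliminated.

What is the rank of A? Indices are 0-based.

rank = 4

pivot(0,0)=3: scale R0 → (1, -4/3, 2/3, -1/3, -4/3)
  clear (1,0): R1 −= (4)R0 → (0, 22/3, -20/3, -8/3, 22/3)
  clear (2,0): R2 −= (4)R0 → (0, 28/3, -11/3, -2/3, 7/3)
  clear (3,0): R3 −= (3)R0 → (0, 6, -6, 5, 8)
pivot(1,1)=22/3: scale R1 → (0, 1, -10/11, -4/11, 1)
  clear (0,1): R0 −= (-4/3)R1 → (1, 0, -6/11, -9/11, 0)
  clear (2,1): R2 −= (28/3)R1 → (0, 0, 53/11, 30/11, -7)
  clear (3,1): R3 −= (6)R1 → (0, 0, -6/11, 79/11, 2)
pivot(2,2)=53/11: scale R2 → (0, 0, 1, 30/53, -77/53)
  clear (0,2): R0 −= (-6/11)R2 → (1, 0, 0, -27/53, -42/53)
  clear (1,2): R1 −= (-10/11)R2 → (0, 1, 0, 8/53, -17/53)
  clear (3,2): R3 −= (-6/11)R2 → (0, 0, 0, 397/53, 64/53)
pivot(3,3)=397/53: scale R3 → (0, 0, 0, 1, 64/397)
  clear (0,3): R0 −= (-27/53)R3 → (1, 0, 0, 0, -282/397)
  clear (1,3): R1 −= (8/53)R3 → (0, 1, 0, 0, -137/397)
  clear (2,3): R2 −= (30/53)R3 → (0, 0, 1, 0, -613/397)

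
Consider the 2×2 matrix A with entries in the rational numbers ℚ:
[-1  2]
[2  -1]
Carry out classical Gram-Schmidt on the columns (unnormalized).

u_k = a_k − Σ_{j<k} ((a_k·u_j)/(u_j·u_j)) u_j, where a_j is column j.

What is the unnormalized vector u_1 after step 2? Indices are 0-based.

u_1 = (6/5, 3/5)

Step 1: u_0 = a_0 = (-1, 2).
Step 2: u_1 = a_1 − (-4/5)·u_0 = (6/5, 3/5).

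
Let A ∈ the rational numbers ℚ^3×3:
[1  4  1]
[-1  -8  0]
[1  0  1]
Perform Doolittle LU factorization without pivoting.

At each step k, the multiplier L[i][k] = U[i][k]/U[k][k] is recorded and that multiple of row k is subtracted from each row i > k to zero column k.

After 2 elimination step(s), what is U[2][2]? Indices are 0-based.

[col 0] pivot 1
  R1 -= -1*R0 → (0, -4, 1)  (L[1][0] := -1)
  R2 -= 1*R0 → (0, -4, 0)  (L[2][0] := 1)
[col 1] pivot -4
  R2 -= 1*R1 → (0, 0, -1)  (L[2][1] := 1)

U[2][2] = -1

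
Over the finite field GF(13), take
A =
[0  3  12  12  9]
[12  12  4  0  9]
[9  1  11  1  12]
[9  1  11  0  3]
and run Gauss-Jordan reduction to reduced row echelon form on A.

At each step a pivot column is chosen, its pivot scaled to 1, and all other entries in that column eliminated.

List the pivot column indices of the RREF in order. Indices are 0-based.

pivot(0,0): swap R0↔R1
pivot(0,0)=12: scale R0 → (1, 1, 9, 0, 4)
  clear (2,0): R2 −= (9)R0 → (0, 5, 8, 1, 2)
  clear (3,0): R3 −= (9)R0 → (0, 5, 8, 0, 6)
pivot(1,1)=3: scale R1 → (0, 1, 4, 4, 3)
  clear (0,1): R0 −= (1)R1 → (1, 0, 5, 9, 1)
  clear (2,1): R2 −= (5)R1 → (0, 0, 1, 7, 0)
  clear (3,1): R3 −= (5)R1 → (0, 0, 1, 6, 4)
pivot(2,2)=1: scale R2 → (0, 0, 1, 7, 0)
  clear (0,2): R0 −= (5)R2 → (1, 0, 0, 0, 1)
  clear (1,2): R1 −= (4)R2 → (0, 1, 0, 2, 3)
  clear (3,2): R3 −= (1)R2 → (0, 0, 0, 12, 4)
pivot(3,3)=12: scale R3 → (0, 0, 0, 1, 9)
  clear (1,3): R1 −= (2)R3 → (0, 1, 0, 0, 11)
  clear (2,3): R2 −= (7)R3 → (0, 0, 1, 0, 2)

pivot columns: 0, 1, 2, 3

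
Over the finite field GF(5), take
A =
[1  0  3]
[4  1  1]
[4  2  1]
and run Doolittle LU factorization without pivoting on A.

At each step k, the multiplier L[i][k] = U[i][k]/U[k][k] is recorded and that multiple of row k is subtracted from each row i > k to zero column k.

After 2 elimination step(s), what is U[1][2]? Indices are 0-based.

U[1][2] = 4

k=0: U[0][0]=1
  eliminate (1,0): mult=4, new row 1: (0, 1, 4); set L[1][0]=4
  eliminate (2,0): mult=4, new row 2: (0, 2, 4); set L[2][0]=4
k=1: U[1][1]=1
  eliminate (2,1): mult=2, new row 2: (0, 0, 1); set L[2][1]=2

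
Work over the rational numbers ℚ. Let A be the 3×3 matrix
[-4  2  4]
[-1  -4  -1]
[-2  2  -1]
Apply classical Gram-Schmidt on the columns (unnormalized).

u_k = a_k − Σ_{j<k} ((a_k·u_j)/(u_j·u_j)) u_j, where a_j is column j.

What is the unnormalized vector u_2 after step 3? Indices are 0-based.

Step 1: u_0 = a_0 = (-4, -1, -2).
Step 2: u_1 = a_1 − (-8/21)·u_0 = (10/21, -92/21, 26/21).
Step 3: u_2 = a_2 − (-13/21)·u_0 − (53/220)·u_1 = (31/22, -31/55, -279/110).

u_2 = (31/22, -31/55, -279/110)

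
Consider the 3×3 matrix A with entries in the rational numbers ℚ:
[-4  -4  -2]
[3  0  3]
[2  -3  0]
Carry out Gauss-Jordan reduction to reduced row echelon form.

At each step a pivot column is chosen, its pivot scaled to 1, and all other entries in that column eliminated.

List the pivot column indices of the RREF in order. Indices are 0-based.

pivot columns: 0, 1, 2

pivot(0,0)=-4: scale R0 → (1, 1, 1/2)
  clear (1,0): R1 −= (3)R0 → (0, -3, 3/2)
  clear (2,0): R2 −= (2)R0 → (0, -5, -1)
pivot(1,1)=-3: scale R1 → (0, 1, -1/2)
  clear (0,1): R0 −= (1)R1 → (1, 0, 1)
  clear (2,1): R2 −= (-5)R1 → (0, 0, -7/2)
pivot(2,2)=-7/2: scale R2 → (0, 0, 1)
  clear (0,2): R0 −= (1)R2 → (1, 0, 0)
  clear (1,2): R1 −= (-1/2)R2 → (0, 1, 0)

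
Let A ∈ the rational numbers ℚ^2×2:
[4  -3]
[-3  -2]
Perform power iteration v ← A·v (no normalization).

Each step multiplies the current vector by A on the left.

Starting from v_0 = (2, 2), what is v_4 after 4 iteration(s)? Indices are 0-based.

v_0 = (2, 2).
v_1 = A·v_0 = (2, -10).
v_2 = A·v_1 = (38, 14).
v_3 = A·v_2 = (110, -142).
v_4 = A·v_3 = (866, -46).

v_4 = (866, -46)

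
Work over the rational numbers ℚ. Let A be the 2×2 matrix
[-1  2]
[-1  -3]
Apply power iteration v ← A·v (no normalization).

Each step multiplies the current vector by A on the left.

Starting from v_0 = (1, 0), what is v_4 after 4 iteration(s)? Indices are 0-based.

v_0 = (1, 0).
v_1 = A·v_0 = (-1, -1).
v_2 = A·v_1 = (-1, 4).
v_3 = A·v_2 = (9, -11).
v_4 = A·v_3 = (-31, 24).

v_4 = (-31, 24)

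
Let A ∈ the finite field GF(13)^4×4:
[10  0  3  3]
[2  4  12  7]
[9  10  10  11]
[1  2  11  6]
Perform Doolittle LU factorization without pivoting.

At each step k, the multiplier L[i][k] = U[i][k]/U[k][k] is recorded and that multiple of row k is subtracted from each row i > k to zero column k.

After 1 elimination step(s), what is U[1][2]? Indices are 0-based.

U[1][2] = 1

Step 1: pivot at (0,0) is 10.
  row1 ← row1 − (8)·row0  ⇒  L[1][0]=8, U row1=(0, 4, 1, 9)
  row2 ← row2 − (10)·row0  ⇒  L[2][0]=10, U row2=(0, 10, 6, 7)
  row3 ← row3 − (4)·row0  ⇒  L[3][0]=4, U row3=(0, 2, 12, 7)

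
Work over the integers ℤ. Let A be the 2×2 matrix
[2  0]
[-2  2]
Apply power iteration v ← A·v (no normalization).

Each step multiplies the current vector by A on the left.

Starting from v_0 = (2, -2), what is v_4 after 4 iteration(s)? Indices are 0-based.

v_0 = (2, -2).
v_1 = A·v_0 = (4, -8).
v_2 = A·v_1 = (8, -24).
v_3 = A·v_2 = (16, -64).
v_4 = A·v_3 = (32, -160).

v_4 = (32, -160)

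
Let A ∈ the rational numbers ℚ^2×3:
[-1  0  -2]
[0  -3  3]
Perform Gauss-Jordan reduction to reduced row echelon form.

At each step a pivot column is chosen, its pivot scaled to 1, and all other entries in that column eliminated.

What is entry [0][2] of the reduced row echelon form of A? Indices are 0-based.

M[0][2] = 2

step 1: normalize row 0 (÷-1) = (1, 0, 2)
step 2: normalize row 1 (÷-3) = (0, 1, -1)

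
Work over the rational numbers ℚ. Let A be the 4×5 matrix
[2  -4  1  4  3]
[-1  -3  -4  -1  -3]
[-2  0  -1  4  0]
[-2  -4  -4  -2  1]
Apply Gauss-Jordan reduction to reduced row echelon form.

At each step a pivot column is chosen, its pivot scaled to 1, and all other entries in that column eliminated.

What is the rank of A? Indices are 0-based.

rank = 4

[1] R0 /= 2  ⇒  (1, -2, 1/2, 2, 3/2)
     R1 -= -1·R0  ⇒  (0, -5, -7/2, 1, -3/2)
     R2 -= -2·R0  ⇒  (0, -4, 0, 8, 3)
     R3 -= -2·R0  ⇒  (0, -8, -3, 2, 4)
[2] R1 /= -5  ⇒  (0, 1, 7/10, -1/5, 3/10)
     R0 -= -2·R1  ⇒  (1, 0, 19/10, 8/5, 21/10)
     R2 -= -4·R1  ⇒  (0, 0, 14/5, 36/5, 21/5)
     R3 -= -8·R1  ⇒  (0, 0, 13/5, 2/5, 32/5)
[3] R2 /= 14/5  ⇒  (0, 0, 1, 18/7, 3/2)
     R0 -= 19/10·R2  ⇒  (1, 0, 0, -23/7, -3/4)
     R1 -= 7/10·R2  ⇒  (0, 1, 0, -2, -3/4)
     R3 -= 13/5·R2  ⇒  (0, 0, 0, -44/7, 5/2)
[4] R3 /= -44/7  ⇒  (0, 0, 0, 1, -35/88)
     R0 -= -23/7·R3  ⇒  (1, 0, 0, 0, -181/88)
     R1 -= -2·R3  ⇒  (0, 1, 0, 0, -17/11)
     R2 -= 18/7·R3  ⇒  (0, 0, 1, 0, 111/44)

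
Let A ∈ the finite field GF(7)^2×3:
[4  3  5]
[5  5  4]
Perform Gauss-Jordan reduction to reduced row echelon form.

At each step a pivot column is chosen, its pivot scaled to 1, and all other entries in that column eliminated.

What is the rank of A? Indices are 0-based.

rank = 2

step 1: normalize row 0 (÷4) = (1, 6, 3)
  row 1: subtract 5×row0 = (0, 3, 3)
step 2: normalize row 1 (÷3) = (0, 1, 1)
  row 0: subtract 6×row1 = (1, 0, 4)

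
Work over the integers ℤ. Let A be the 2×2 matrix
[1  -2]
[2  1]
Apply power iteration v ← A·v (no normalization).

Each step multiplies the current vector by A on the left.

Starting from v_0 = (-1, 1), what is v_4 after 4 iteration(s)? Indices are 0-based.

v_0 = (-1, 1).
v_1 = A·v_0 = (-3, -1).
v_2 = A·v_1 = (-1, -7).
v_3 = A·v_2 = (13, -9).
v_4 = A·v_3 = (31, 17).

v_4 = (31, 17)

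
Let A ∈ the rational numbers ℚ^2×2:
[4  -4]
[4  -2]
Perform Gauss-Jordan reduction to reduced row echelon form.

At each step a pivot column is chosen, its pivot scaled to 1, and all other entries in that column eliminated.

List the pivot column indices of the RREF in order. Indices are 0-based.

step 1: normalize row 0 (÷4) = (1, -1)
  row 1: subtract 4×row0 = (0, 2)
step 2: normalize row 1 (÷2) = (0, 1)
  row 0: subtract -1×row1 = (1, 0)

pivot columns: 0, 1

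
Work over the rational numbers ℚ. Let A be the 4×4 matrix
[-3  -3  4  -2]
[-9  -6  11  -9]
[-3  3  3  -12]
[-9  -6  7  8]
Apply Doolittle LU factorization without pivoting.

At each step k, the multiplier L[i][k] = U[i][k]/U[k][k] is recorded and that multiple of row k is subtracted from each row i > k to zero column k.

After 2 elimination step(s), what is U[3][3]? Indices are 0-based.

U[3][3] = 17

k=0: U[0][0]=-3
  eliminate (1,0): mult=3, new row 1: (0, 3, -1, -3); set L[1][0]=3
  eliminate (2,0): mult=1, new row 2: (0, 6, -1, -10); set L[2][0]=1
  eliminate (3,0): mult=3, new row 3: (0, 3, -5, 14); set L[3][0]=3
k=1: U[1][1]=3
  eliminate (2,1): mult=2, new row 2: (0, 0, 1, -4); set L[2][1]=2
  eliminate (3,1): mult=1, new row 3: (0, 0, -4, 17); set L[3][1]=1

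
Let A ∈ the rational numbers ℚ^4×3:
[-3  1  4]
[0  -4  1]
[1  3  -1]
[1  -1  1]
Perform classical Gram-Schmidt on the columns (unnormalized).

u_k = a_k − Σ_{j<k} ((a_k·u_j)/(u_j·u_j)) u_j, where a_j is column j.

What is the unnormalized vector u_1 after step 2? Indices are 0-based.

Step 1: u_0 = a_0 = (-3, 0, 1, 1).
Step 2: u_1 = a_1 − (-1/11)·u_0 = (8/11, -4, 34/11, -10/11).

u_1 = (8/11, -4, 34/11, -10/11)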